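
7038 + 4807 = 11845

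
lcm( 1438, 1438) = 1438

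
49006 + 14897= 63903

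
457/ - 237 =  - 457/237 = - 1.93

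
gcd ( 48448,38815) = 1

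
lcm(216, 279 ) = 6696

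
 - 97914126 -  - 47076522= - 50837604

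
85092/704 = 120 + 153/176 = 120.87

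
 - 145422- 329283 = - 474705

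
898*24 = 21552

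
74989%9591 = 7852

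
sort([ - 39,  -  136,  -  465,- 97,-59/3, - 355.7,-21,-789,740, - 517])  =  [-789, - 517, - 465  ,- 355.7, - 136, - 97, - 39,-21, - 59/3, 740]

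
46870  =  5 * 9374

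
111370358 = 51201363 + 60168995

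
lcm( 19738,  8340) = 592140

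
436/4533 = 436/4533 = 0.10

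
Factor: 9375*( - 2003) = -3^1*5^5*2003^1  =  - 18778125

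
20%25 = 20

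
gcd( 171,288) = 9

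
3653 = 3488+165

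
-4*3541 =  -14164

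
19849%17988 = 1861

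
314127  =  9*34903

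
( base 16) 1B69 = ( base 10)7017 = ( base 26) A9N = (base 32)6r9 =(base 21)FJ3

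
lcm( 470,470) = 470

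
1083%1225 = 1083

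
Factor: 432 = 2^4*3^3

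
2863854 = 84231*34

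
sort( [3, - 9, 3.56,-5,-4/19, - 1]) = [ - 9,-5,-1,-4/19,3, 3.56 ] 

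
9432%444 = 108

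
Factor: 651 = 3^1*7^1*31^1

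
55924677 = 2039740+53884937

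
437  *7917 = 3459729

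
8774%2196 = 2186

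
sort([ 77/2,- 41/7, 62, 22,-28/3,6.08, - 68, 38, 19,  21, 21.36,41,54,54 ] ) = [ - 68  , - 28/3,  -  41/7, 6.08, 19,21,21.36,22,38, 77/2,41,54,54,  62 ] 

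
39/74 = 39/74 = 0.53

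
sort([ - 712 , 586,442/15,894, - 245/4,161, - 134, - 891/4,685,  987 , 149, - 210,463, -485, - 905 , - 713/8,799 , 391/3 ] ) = [ - 905, - 712, - 485, - 891/4, - 210, - 134, - 713/8, - 245/4,442/15,391/3,  149,161,463,  586,  685,799, 894,987]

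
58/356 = 29/178 = 0.16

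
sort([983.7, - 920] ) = [ - 920, 983.7]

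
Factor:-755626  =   - 2^1*67^1 *5639^1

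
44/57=44/57 =0.77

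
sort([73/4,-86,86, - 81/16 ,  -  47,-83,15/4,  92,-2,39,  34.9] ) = [ - 86, - 83, - 47,  -  81/16, - 2, 15/4 , 73/4 , 34.9, 39, 86, 92 ]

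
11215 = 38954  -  27739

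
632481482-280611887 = 351869595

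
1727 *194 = 335038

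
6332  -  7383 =-1051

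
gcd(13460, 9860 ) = 20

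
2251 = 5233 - 2982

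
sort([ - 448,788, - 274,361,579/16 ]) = [ - 448, -274,579/16,  361, 788 ]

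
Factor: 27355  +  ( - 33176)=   -5821^1= - 5821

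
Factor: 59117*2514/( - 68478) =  - 24770023/11413=-31^1*101^(-1)*113^( - 1) * 419^1*1907^1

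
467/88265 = 467/88265 =0.01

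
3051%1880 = 1171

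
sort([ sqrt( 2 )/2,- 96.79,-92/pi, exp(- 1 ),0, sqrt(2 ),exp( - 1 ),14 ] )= [ - 96.79, - 92/pi, 0, exp( - 1), exp(-1), sqrt(2 )/2,sqrt(2 ),14 ]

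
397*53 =21041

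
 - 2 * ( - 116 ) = 232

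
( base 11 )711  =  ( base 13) 511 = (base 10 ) 859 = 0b1101011011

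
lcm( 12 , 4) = 12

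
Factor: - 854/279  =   - 2^1*3^(  -  2)*7^1*31^( - 1 ) * 61^1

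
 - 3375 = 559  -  3934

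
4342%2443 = 1899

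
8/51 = 8/51 = 0.16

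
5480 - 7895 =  - 2415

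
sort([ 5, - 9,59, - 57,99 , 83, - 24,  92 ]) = [ - 57, - 24, - 9,5,59 , 83, 92, 99]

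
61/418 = 61/418 = 0.15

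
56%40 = 16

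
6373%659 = 442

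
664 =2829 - 2165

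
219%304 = 219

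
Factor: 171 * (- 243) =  - 3^7*19^1 = - 41553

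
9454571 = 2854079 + 6600492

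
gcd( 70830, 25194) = 6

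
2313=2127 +186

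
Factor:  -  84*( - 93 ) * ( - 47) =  - 2^2* 3^2*7^1*31^1*47^1= - 367164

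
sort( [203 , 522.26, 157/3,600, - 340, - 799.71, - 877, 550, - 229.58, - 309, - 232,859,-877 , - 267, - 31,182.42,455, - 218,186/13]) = [ - 877, - 877, - 799.71, - 340,-309, - 267, - 232, - 229.58, - 218,  -  31,186/13,157/3,182.42, 203,455, 522.26,  550, 600 , 859]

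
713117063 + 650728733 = 1363845796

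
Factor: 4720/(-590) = -2^3   =  - 8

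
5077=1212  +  3865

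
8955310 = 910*9841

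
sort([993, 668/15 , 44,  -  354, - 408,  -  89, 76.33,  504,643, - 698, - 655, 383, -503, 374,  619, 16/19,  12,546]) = [ - 698, - 655,-503, - 408,-354,-89,16/19,12, 44,668/15,76.33,374,383 , 504,546,619 , 643,993] 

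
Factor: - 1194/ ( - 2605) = 2^1*3^1*5^( - 1 ) * 199^1 *521^(  -  1)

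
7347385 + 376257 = 7723642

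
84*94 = 7896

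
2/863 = 2/863 = 0.00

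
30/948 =5/158 =0.03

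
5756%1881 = 113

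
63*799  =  50337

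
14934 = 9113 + 5821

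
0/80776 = 0 =0.00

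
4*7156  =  28624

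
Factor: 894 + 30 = 924  =  2^2* 3^1*7^1*11^1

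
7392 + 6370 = 13762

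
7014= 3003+4011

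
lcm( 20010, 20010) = 20010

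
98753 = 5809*17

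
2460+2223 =4683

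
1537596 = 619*2484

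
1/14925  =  1/14925=0.00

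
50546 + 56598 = 107144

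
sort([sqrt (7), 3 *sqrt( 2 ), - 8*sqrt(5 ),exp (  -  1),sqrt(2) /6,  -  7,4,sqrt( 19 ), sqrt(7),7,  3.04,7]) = [ - 8*sqrt( 5 ), - 7,  sqrt(2) /6,exp( - 1), sqrt(7 ),sqrt ( 7 ), 3.04, 4,3 *sqrt( 2),sqrt(19),7,7]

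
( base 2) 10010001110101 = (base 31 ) 9M2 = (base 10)9333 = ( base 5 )244313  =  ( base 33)8ir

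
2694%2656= 38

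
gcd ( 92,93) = 1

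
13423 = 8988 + 4435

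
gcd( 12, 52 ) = 4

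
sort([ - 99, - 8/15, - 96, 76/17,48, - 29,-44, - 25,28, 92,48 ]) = [  -  99, - 96, - 44, - 29, - 25,  -  8/15,  76/17,28,48, 48,92 ]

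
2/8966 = 1/4483 = 0.00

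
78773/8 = 9846+5/8 = 9846.62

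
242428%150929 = 91499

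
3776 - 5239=  -  1463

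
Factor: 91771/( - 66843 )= - 3^(  -  2 )*7^(  -  1)*1061^ ( - 1 )*91771^1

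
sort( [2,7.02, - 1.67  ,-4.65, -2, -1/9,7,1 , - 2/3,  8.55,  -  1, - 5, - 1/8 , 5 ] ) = [-5, - 4.65,-2, - 1.67,  -  1,  -  2/3, -1/8,  -  1/9,1,2,5,7,7.02  ,  8.55]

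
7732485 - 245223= 7487262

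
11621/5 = 11621/5= 2324.20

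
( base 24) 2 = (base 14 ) 2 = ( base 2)10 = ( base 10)2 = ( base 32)2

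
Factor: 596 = 2^2*149^1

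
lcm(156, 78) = 156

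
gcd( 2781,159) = 3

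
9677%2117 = 1209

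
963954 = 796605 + 167349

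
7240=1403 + 5837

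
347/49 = 7 + 4/49 = 7.08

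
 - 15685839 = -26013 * 603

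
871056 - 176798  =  694258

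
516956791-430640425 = 86316366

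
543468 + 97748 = 641216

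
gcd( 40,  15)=5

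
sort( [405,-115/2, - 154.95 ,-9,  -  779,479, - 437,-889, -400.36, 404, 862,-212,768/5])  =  [-889 ,-779,  -  437,  -  400.36,-212, - 154.95,-115/2,-9, 768/5, 404,405, 479, 862 ]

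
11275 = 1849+9426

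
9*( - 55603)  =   - 500427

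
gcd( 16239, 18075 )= 3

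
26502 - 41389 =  - 14887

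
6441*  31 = 199671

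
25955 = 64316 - 38361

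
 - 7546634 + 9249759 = 1703125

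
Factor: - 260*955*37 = - 2^2*5^2*13^1*37^1*191^1 =- 9187100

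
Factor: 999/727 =3^3 *37^1* 727^( - 1)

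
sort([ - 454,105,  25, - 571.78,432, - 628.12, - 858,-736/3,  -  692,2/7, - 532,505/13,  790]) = [ - 858  ,-692, - 628.12, - 571.78, - 532,- 454,-736/3, 2/7,25,505/13, 105,432, 790] 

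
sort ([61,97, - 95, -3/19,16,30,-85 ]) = [ - 95,  -  85, - 3/19,16,30,61,97 ]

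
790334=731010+59324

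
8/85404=2/21351  =  0.00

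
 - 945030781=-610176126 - 334854655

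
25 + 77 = 102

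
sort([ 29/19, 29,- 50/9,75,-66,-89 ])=[-89,-66, - 50/9, 29/19,29,  75 ]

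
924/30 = 30 + 4/5 = 30.80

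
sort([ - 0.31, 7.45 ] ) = [-0.31,7.45] 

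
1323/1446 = 441/482 =0.91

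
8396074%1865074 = 935778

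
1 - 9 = -8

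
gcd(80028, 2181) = 3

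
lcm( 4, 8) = 8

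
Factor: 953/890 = 2^( - 1)*5^(  -  1)  *  89^( - 1)*953^1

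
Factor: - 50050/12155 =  - 70/17 = - 2^1* 5^1*7^1*17^(  -  1 ) 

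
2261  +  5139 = 7400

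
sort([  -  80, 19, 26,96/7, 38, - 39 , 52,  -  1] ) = [  -  80,- 39, - 1, 96/7,  19, 26, 38, 52]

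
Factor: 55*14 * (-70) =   -  53900= -2^2*5^2*7^2*11^1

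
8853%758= 515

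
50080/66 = 25040/33  =  758.79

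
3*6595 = 19785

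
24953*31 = 773543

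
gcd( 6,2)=2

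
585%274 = 37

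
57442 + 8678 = 66120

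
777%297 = 183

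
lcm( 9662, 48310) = 48310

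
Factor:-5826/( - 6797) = 2^1 * 3^1*7^( - 1) = 6/7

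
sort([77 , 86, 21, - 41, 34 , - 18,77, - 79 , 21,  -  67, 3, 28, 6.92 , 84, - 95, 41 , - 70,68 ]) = [ - 95, - 79,  -  70,-67, - 41,-18, 3,6.92,21,21, 28,  34,41, 68,77, 77 , 84,86 ] 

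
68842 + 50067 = 118909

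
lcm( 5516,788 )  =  5516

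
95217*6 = 571302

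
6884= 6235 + 649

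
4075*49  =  199675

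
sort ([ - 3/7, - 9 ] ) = [ - 9, - 3/7]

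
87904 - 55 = 87849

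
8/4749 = 8/4749 = 0.00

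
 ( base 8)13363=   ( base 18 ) 1027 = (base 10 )5875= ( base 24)A4J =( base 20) EDF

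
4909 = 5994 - 1085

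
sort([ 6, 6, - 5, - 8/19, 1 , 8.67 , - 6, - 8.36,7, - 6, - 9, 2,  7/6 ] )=[ - 9, - 8.36, - 6, - 6, - 5, - 8/19, 1, 7/6,2, 6, 6, 7, 8.67 ] 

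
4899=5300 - 401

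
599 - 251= 348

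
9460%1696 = 980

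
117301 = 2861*41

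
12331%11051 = 1280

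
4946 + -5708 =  - 762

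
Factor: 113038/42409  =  2^1*42409^( - 1 )*56519^1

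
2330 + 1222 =3552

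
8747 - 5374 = 3373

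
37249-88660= -51411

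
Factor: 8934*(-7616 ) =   -  68041344 = -2^7*3^1*7^1*17^1*1489^1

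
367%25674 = 367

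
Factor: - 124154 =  - 2^1*23^1*2699^1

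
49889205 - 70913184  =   - 21023979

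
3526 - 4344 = - 818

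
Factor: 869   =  11^1*79^1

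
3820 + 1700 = 5520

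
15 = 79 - 64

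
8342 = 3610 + 4732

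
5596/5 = 5596/5 = 1119.20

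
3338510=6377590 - 3039080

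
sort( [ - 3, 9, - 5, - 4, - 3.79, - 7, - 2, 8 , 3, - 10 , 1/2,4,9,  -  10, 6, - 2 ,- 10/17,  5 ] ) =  [ - 10, - 10, - 7, - 5, - 4, - 3.79, - 3 , - 2, - 2,-10/17, 1/2 , 3, 4, 5, 6,8, 9,9]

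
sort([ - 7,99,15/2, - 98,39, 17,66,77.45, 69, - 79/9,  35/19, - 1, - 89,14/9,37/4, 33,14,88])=[ - 98 , - 89, - 79/9, - 7, - 1, 14/9, 35/19, 15/2,37/4,14, 17,  33,39,66, 69, 77.45, 88,99]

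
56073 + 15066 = 71139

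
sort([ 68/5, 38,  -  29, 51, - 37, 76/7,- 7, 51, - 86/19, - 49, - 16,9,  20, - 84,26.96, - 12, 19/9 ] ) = [ - 84 ,-49,  -  37, - 29 ,  -  16, - 12, - 7, - 86/19, 19/9, 9 , 76/7 , 68/5, 20,  26.96,38,51,51 ] 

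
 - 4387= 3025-7412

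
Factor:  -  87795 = -3^2 * 5^1*1951^1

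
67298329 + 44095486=111393815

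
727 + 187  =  914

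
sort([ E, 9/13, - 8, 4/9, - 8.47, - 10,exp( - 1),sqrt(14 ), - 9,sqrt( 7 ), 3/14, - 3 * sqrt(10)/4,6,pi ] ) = [ - 10,-9, - 8.47,  -  8,- 3 * sqrt(10 ) /4,3/14,exp( - 1),4/9,9/13, sqrt( 7), E, pi, sqrt(14),6 ] 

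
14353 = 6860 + 7493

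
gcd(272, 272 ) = 272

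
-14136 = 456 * ( - 31 ) 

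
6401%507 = 317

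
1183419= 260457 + 922962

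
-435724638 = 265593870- 701318508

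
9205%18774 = 9205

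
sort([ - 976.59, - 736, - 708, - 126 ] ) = [ - 976.59,  -  736, - 708, -126 ] 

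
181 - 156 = 25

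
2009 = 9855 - 7846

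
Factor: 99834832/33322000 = 6239677/2082625=5^( - 3)*16661^(-1) * 6239677^1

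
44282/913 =48 + 458/913 =48.50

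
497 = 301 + 196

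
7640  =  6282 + 1358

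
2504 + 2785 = 5289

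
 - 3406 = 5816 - 9222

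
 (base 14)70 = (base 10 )98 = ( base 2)1100010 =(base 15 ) 68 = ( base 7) 200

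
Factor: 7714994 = 2^1* 7^1*349^1*1579^1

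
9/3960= 1/440= 0.00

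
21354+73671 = 95025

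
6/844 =3/422 = 0.01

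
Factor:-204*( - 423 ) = 86292  =  2^2*3^3*17^1  *  47^1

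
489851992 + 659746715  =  1149598707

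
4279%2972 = 1307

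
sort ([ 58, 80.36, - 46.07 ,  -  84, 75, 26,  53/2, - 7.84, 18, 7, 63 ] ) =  [ - 84 , - 46.07, - 7.84, 7, 18,  26,53/2, 58, 63, 75,80.36]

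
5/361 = 5/361 =0.01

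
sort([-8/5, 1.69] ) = [  -  8/5,1.69] 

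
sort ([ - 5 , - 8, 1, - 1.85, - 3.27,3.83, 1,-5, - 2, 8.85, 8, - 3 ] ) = [ -8, - 5, - 5, - 3.27, - 3, - 2, - 1.85 , 1, 1, 3.83, 8, 8.85]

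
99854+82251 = 182105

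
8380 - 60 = 8320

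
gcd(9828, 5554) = 2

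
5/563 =5/563 =0.01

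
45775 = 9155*5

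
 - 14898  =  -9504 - 5394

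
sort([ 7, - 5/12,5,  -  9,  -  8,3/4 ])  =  [-9, - 8, - 5/12 , 3/4,5,7]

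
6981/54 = 129+5/18 = 129.28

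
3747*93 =348471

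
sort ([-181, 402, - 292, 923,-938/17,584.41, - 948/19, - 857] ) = [ - 857, -292,  -  181, - 938/17, - 948/19,402, 584.41,923]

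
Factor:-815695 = -5^1*23^1*41^1*173^1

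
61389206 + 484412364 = 545801570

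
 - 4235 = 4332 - 8567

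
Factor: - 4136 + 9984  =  5848 = 2^3 * 17^1*43^1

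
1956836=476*4111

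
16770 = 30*559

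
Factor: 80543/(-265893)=-3^( - 1 )*239^1* 263^( - 1) = -239/789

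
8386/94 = 89+10/47= 89.21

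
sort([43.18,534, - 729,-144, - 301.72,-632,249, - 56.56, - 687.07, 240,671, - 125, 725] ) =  [-729, - 687.07, - 632, - 301.72,-144, - 125, - 56.56,43.18,240, 249, 534 , 671 , 725 ]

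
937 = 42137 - 41200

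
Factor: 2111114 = 2^1*71^1*14867^1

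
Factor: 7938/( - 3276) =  - 63/26 = - 2^( - 1 )*3^2*7^1*13^(  -  1) 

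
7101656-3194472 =3907184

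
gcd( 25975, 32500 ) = 25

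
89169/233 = 89169/233 = 382.70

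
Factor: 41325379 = 5527^1*7477^1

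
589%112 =29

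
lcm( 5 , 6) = 30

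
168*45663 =7671384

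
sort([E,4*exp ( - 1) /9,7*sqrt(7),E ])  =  [4*exp( - 1 )/9,E,E,7*sqrt (7 )] 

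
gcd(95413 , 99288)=1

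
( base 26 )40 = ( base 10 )104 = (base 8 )150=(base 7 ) 206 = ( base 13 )80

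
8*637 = 5096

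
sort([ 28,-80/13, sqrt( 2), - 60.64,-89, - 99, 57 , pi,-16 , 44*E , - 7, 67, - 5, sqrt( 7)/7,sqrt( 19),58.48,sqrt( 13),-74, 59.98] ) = [ - 99, - 89, - 74, - 60.64, - 16,-7,-80/13,-5,sqrt(7 ) /7,sqrt(2 ),  pi, sqrt (13),  sqrt( 19), 28, 57, 58.48 , 59.98,67,44*E ] 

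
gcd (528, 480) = 48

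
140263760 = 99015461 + 41248299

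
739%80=19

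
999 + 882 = 1881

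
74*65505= 4847370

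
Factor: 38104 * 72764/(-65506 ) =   -  1386299728/32753 = -  2^4*7^ ( - 1)  *  11^1*433^1*4679^( -1 )*18191^1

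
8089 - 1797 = 6292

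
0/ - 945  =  0/1=- 0.00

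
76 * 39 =2964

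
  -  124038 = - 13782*9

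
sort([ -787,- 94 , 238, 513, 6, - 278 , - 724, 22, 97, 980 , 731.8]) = [-787, - 724,-278, - 94  ,  6,22,97,238,513, 731.8,  980]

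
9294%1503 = 276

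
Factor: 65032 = 2^3*11^1*739^1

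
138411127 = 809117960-670706833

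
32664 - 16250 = 16414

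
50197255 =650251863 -600054608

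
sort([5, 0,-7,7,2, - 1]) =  [-7, - 1,  0, 2,  5, 7 ]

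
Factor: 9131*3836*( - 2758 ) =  - 2^3*7^2*23^1*137^1*197^1 * 397^1 =- 96603131128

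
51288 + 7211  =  58499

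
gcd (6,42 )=6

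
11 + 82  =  93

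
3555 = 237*15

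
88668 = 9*9852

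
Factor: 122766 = 2^1*3^1*7^1  *  37^1  *  79^1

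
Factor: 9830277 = 3^2 * 19^1 * 57487^1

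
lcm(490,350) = 2450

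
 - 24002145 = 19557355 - 43559500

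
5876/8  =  734 + 1/2=734.50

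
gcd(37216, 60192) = 32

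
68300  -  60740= 7560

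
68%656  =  68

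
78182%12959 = 428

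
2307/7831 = 2307/7831 = 0.29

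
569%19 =18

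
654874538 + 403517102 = 1058391640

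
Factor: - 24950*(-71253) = 1777762350= 2^1*3^3 * 5^2 *7^1*13^1*29^1*499^1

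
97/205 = 97/205 = 0.47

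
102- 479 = - 377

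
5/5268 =5/5268 = 0.00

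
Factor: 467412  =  2^2*3^1*11^1*3541^1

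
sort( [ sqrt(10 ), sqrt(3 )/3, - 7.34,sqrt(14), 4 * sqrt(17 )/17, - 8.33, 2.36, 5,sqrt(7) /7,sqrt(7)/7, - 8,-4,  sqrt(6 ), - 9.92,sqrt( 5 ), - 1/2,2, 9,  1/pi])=[ - 9.92, - 8.33, - 8,  -  7.34, - 4, -1/2,1/pi,sqrt(7)/7,sqrt( 7 )/7 , sqrt ( 3) /3,4*sqrt( 17 )/17,2,  sqrt(5 ),2.36 , sqrt(6), sqrt(10 ),  sqrt(14),5, 9] 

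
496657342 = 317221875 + 179435467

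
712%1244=712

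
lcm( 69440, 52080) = 208320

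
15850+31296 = 47146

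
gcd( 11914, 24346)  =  518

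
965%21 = 20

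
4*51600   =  206400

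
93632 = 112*836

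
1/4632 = 1/4632 = 0.00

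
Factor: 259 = 7^1*37^1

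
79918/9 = 79918/9 = 8879.78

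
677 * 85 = 57545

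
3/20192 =3/20192 = 0.00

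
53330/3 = 17776 + 2/3= 17776.67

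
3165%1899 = 1266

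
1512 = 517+995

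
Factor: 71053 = 41^1 *1733^1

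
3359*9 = 30231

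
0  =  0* ( - 953 ) 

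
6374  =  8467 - 2093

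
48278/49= 48278/49 = 985.27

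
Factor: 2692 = 2^2*673^1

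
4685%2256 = 173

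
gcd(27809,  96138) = 1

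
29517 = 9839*3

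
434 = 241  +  193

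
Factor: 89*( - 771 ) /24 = - 22873/8  =  - 2^( - 3 )*89^1 * 257^1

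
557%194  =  169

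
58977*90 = 5307930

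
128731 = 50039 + 78692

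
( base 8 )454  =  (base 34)8S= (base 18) gc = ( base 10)300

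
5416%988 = 476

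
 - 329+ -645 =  - 974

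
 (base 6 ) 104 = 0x28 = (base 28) 1c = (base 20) 20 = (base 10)40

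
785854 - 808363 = -22509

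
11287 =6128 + 5159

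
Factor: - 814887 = - 3^3*30181^1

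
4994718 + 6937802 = 11932520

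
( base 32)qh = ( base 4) 31101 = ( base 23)1dl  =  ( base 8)1521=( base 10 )849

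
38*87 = 3306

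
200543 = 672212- 471669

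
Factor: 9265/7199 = 5^1*17^1*23^ ( -1)*109^1*313^(-1 )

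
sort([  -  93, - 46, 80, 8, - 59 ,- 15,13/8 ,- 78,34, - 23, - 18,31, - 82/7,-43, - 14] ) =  [-93, -78, - 59,  -  46, - 43,  -  23, - 18, -15, -14, - 82/7,13/8, 8, 31,34 , 80 ] 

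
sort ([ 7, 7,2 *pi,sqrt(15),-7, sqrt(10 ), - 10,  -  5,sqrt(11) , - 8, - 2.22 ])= [ - 10,  -  8, - 7, - 5, - 2.22, sqrt(10 ), sqrt(11), sqrt( 15 ),  2 * pi, 7,7 ]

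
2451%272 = 3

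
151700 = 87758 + 63942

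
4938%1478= 504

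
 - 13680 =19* ( -720) 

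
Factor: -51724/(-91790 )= 386/685 = 2^1*5^( - 1)*137^( - 1 )*193^1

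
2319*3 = 6957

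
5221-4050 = 1171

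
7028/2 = 3514   =  3514.00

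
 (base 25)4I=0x76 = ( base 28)46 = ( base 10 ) 118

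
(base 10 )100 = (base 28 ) 3g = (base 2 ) 1100100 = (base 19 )55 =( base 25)40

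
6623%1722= 1457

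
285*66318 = 18900630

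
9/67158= 1/7462 = 0.00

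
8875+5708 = 14583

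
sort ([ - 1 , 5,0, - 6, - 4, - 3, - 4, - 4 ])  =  [ - 6,-4,-4, - 4, - 3, - 1,0,5]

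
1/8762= 1/8762 = 0.00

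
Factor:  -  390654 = -2^1*3^2 * 11^1*1973^1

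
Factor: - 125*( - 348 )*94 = 4089000 = 2^3  *  3^1*5^3*29^1*47^1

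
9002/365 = 9002/365 = 24.66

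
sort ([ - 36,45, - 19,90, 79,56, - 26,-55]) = [- 55, - 36,-26,- 19,45,56,79,90 ]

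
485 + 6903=7388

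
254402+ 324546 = 578948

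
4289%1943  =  403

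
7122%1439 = 1366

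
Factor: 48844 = 2^2*  12211^1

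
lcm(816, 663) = 10608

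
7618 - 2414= 5204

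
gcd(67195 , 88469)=1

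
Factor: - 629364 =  - 2^2*3^1 * 179^1 * 293^1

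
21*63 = 1323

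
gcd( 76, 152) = 76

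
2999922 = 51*58822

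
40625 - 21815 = 18810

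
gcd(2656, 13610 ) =2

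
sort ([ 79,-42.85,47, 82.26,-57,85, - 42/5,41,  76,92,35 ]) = [ - 57, - 42.85,-42/5, 35, 41,47,76, 79,82.26,85 , 92]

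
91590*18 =1648620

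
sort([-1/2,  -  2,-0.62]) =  [ - 2, - 0.62, - 1/2] 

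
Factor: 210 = 2^1*3^1 * 5^1*7^1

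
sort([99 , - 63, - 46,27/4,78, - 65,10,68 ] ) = [-65, - 63, - 46, 27/4,10, 68,78,99]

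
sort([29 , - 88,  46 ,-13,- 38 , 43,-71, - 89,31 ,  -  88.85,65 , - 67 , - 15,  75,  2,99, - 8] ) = [-89, - 88.85,  -  88, - 71, - 67, - 38,-15,-13, - 8,  2, 29,  31,43,46 , 65,75,99] 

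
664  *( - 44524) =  - 29563936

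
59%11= 4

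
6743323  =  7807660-1064337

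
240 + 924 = 1164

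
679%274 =131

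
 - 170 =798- 968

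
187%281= 187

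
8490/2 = 4245 = 4245.00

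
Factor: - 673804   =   - 2^2*168451^1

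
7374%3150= 1074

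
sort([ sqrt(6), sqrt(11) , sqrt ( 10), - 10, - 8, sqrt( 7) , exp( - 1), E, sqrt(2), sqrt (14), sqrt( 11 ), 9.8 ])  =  [ - 10, - 8,exp ( - 1),sqrt (2), sqrt(6),sqrt(7),  E, sqrt( 10 ),sqrt(11), sqrt( 11), sqrt( 14),9.8 ]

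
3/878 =3/878 =0.00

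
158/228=79/114 = 0.69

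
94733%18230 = 3583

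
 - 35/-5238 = 35/5238 =0.01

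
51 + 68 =119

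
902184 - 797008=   105176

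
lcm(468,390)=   2340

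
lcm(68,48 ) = 816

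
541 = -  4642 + 5183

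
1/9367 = 1/9367= 0.00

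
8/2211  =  8/2211 = 0.00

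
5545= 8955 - 3410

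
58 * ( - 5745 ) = - 333210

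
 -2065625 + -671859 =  - 2737484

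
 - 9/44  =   - 1 + 35/44 = - 0.20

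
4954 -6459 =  - 1505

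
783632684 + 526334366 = 1309967050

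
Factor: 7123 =17^1*419^1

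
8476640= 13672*620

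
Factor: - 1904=-2^4 * 7^1*17^1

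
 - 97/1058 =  - 1+ 961/1058 = -0.09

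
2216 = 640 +1576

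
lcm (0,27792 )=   0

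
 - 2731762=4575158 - 7306920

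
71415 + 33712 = 105127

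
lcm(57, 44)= 2508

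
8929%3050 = 2829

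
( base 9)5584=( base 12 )247a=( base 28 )57a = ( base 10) 4126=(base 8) 10036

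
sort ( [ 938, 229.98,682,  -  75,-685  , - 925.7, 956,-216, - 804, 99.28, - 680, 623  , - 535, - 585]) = [ - 925.7, - 804,  -  685, - 680,-585, - 535 , - 216, - 75,99.28,229.98,623, 682, 938, 956 ]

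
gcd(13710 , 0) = 13710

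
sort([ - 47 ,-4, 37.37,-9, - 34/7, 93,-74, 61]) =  [ - 74, - 47, - 9,-34/7, - 4, 37.37,61,93] 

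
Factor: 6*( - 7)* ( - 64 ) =2^7*3^1*7^1 = 2688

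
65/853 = 65/853= 0.08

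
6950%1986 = 992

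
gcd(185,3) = 1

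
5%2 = 1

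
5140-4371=769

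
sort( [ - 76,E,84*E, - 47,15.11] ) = [ - 76, - 47,E,  15.11, 84  *E] 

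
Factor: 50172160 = 2^8*5^1*19^1 * 2063^1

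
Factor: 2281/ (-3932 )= - 2^( - 2 )*983^( - 1 )*2281^1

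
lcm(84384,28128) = 84384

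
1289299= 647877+641422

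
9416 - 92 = 9324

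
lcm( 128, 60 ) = 1920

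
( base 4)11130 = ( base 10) 348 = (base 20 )H8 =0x15C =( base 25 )DN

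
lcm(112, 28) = 112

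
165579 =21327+144252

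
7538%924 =146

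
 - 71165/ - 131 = 543 + 32/131 = 543.24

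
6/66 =1/11 = 0.09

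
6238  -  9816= - 3578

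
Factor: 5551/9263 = 7^1*13^1*59^(- 1 ) *61^1*157^( - 1)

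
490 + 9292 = 9782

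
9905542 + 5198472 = 15104014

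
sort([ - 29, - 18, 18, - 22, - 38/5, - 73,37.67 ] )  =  [ - 73, - 29,-22, - 18, - 38/5, 18, 37.67]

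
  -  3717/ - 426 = 8+103/142 = 8.73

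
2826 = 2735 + 91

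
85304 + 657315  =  742619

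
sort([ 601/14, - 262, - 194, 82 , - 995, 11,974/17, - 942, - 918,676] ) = [ - 995,  -  942, - 918, - 262, - 194, 11,  601/14, 974/17,82,676] 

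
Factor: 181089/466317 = 353/909= 3^ ( - 2)*101^( - 1)*353^1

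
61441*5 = 307205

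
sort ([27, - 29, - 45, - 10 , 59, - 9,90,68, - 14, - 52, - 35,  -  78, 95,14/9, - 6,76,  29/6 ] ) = [ - 78, - 52 , - 45, - 35,-29, - 14,- 10, - 9,-6, 14/9 , 29/6, 27, 59, 68, 76,90,95] 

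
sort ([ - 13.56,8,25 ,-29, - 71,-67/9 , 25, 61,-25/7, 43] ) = [- 71, - 29, - 13.56, - 67/9,- 25/7, 8, 25, 25, 43,  61]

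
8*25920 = 207360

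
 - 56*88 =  - 4928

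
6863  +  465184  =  472047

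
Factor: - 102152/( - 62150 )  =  2^2*5^(- 2)*11^ ( - 1 )*113^1 = 452/275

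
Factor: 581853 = 3^1*193951^1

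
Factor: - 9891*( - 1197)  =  3^4*7^2*19^1*157^1= 11839527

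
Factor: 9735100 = 2^2*5^2*67^1  *  1453^1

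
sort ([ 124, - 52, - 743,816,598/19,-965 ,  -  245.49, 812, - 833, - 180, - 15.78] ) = [-965,- 833, - 743,-245.49, - 180, - 52, - 15.78, 598/19,  124, 812, 816 ]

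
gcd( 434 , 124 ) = 62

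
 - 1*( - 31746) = 31746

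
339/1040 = 339/1040 = 0.33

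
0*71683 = 0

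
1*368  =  368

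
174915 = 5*34983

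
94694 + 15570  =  110264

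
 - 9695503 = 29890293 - 39585796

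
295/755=59/151  =  0.39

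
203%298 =203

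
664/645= 664/645= 1.03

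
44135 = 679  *65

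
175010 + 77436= 252446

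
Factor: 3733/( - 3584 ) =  - 2^( - 9) *7^( - 1 )*3733^1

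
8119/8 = 8119/8 = 1014.88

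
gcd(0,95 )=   95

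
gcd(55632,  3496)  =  152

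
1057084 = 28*37753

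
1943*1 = 1943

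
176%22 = 0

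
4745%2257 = 231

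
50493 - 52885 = - 2392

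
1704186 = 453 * 3762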